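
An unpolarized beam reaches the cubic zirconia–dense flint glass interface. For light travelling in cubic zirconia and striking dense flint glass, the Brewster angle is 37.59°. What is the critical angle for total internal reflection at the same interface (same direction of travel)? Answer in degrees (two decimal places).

θ_c ≈ 50.34°

tan θ_B = n₂/n₁ = tan 37.59° = 0.7698.
Total internal reflection: sin θ_c = n₂/n₁ = 0.7698.
θ_c = arcsin(0.7698) = 50.34°.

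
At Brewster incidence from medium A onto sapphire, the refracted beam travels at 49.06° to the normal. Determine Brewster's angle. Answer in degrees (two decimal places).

Since the reflected and refracted rays are at right angles at the polarizing angle, θ_B + θ_t = 90°.
So θ_B = 90° − θ_t = 90° − 49.06° = 40.94°.

θ_B ≈ 40.94°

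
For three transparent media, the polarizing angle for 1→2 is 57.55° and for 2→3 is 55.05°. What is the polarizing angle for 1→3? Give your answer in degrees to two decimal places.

θ_B ≈ 66.04°

tan θ_B(1→2) = n₂/n₁ = tan 57.55° = 1.5727.
tan θ_B(2→3) = n₃/n₂ = tan 55.05° = 1.4308.
So n₃/n₁ = (n₂/n₁)(n₃/n₂) = 1.5727 × 1.4308 = 2.2502.
θ_B(1→3) = arctan(2.2502) = 66.04°.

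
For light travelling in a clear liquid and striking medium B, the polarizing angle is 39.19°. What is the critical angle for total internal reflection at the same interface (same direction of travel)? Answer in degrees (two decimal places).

tan θ_B = n₂/n₁ = tan 39.19° = 0.8153.
Total internal reflection: sin θ_c = n₂/n₁ = 0.8153.
θ_c = arcsin(0.8153) = 54.62°.

θ_c ≈ 54.62°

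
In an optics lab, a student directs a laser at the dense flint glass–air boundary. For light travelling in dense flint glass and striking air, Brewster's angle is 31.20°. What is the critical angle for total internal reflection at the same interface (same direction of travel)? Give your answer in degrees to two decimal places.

θ_c ≈ 37.27°

n₂/n₁ = tan 31.20° = 0.6056; the critical angle satisfies sin θ_c = n₂/n₁.
θ_c = arcsin(0.6056) = 37.27°.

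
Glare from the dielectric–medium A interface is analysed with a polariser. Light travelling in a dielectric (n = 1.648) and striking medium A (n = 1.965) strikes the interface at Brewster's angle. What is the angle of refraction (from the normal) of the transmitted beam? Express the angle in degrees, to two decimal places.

θ_t ≈ 39.99°

First find Brewster's angle: tan θ_B = 1.965/1.648 = 1.1924, giving θ_B = 50.01°.
The refracted ray is perpendicular to the reflected ray, so θ_t = 90° − θ_B = 39.99°.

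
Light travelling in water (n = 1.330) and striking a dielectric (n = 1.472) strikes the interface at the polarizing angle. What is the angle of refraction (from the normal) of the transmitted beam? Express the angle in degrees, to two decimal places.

First find Brewster's angle: tan θ_B = 1.472/1.330 = 1.1068, giving θ_B = 47.90°.
Since θ_B + θ_t = 90° at Brewster incidence, θ_t = 90° − 47.90° = 42.10°.

θ_t ≈ 42.10°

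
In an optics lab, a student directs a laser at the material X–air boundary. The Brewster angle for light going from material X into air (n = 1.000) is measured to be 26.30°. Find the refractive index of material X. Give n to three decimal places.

Full polarization of the reflected beam means tan θ_B = n₂/n₁, where n₁ is the incident medium (material X).
n₁ = n₂ / tan θ_B = 1.000 / tan 26.30° = 2.023.

n ≈ 2.023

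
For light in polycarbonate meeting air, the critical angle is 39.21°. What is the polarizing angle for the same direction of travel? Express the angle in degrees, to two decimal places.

θ_B ≈ 32.30°

n₂/n₁ = sin θ_c = sin 39.21° = 0.6322.
tan θ_B equals the same ratio, so θ_B = arctan(0.6322) = 32.30°.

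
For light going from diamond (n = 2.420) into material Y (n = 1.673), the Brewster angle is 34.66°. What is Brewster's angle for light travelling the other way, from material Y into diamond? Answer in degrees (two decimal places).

Reversing the direction swaps n₁ and n₂, so tan θ_B' = 1/tan θ_B and θ_B' = 90° − θ_B.
Hence θ_B' = 90° − 34.66° = 55.34°.

θ_B' ≈ 55.34°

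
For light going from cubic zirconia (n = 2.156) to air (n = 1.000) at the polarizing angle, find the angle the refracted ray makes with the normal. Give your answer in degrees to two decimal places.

θ_B = arctan(n₂/n₁) = arctan(1.000/2.156) = 24.88°.
At Brewster's angle the reflected and refracted rays are perpendicular, so θ_t = 90° − θ_B = 90° − 24.88° = 65.12°.

θ_t ≈ 65.12°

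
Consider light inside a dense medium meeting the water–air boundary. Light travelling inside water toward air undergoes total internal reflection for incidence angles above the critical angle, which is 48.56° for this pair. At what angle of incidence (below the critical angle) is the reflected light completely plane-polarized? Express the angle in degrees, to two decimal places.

θ_B ≈ 36.86°

At the critical angle sin θ_c = n₂/n₁, giving n₂/n₁ = sin 48.56° = 0.7496.
Then tan θ_B = n₂/n₁ = 0.7496, so θ_B = arctan 0.7496 = 36.86°.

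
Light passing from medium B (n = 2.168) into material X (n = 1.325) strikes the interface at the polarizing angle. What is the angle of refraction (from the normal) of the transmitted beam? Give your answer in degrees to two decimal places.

θ_B = arctan(n₂/n₁) = arctan(1.325/2.168) = 31.43°.
The refracted ray is perpendicular to the reflected ray, so θ_t = 90° − θ_B = 58.57°.

θ_t ≈ 58.57°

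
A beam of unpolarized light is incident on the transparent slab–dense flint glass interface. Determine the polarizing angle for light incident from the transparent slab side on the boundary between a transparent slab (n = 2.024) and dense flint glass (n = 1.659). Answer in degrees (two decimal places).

At Brewster's angle the reflected and refracted rays are perpendicular, which with Snell's law gives tan θ_B = n₂/n₁.
tan θ_B = n₂/n₁ = 1.659/2.024 = 0.8197. Taking the arctangent, θ_B = 39.34°.

θ_B ≈ 39.34°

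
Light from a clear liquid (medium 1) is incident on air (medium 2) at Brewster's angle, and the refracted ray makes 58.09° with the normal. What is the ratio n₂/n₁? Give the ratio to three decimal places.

n₂/n₁ ≈ 0.623

At Brewster incidence θ_B = 90° − θ_t = 90° − 58.09° = 31.91°.
tan θ_B = n₂/n₁, so n₂/n₁ = tan 31.91° = 0.623.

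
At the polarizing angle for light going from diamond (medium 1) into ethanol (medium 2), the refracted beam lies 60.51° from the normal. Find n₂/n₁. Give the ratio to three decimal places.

θ_B + θ_t = 90°, so θ_B = 90° − 60.51° = 29.49°.
Then n₂/n₁ = tan θ_B = tan 29.49° = 0.566.

n₂/n₁ ≈ 0.566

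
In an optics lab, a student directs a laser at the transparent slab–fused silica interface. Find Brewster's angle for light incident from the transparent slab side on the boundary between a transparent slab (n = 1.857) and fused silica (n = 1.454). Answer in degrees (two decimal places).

θ_B ≈ 38.06°

tan θ_B = n₂/n₁ = 1.454/1.857 = 0.7830.
θ_B = arctan(0.7830) = 38.06°.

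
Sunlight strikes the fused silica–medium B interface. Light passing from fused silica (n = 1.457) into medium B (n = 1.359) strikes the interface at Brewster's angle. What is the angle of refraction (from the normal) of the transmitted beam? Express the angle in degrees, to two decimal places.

θ_t ≈ 46.99°

tan θ_B = n₂/n₁ = 1.359/1.457 = 0.9327, so θ_B = 43.01°.
At Brewster's angle the reflected and refracted rays are perpendicular, so θ_t = 90° − θ_B = 90° − 43.01° = 46.99°.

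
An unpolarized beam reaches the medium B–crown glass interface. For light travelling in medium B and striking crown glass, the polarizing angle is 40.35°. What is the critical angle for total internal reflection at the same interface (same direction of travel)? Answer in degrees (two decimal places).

θ_c ≈ 58.16°

n₂/n₁ = tan 40.35° = 0.8496; the critical angle satisfies sin θ_c = n₂/n₁.
θ_c = arcsin(0.8496) = 58.16°.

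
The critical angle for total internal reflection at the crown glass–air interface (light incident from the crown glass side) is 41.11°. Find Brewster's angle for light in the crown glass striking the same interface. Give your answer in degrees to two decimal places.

θ_B ≈ 33.33°

At the critical angle sin θ_c = n₂/n₁, giving n₂/n₁ = sin 41.11° = 0.6575.
Then tan θ_B = n₂/n₁ = 0.6575, so θ_B = arctan 0.6575 = 33.33°.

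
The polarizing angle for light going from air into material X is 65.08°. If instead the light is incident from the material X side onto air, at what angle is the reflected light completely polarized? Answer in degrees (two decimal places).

Reversing the direction swaps n₁ and n₂, so tan θ_B' = 1/tan θ_B and θ_B' = 90° − θ_B.
Hence θ_B' = 90° − 65.08° = 24.92°.

θ_B' ≈ 24.92°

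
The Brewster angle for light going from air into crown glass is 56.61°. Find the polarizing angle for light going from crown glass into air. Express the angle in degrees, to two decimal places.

θ_B' ≈ 33.39°

The two Brewster angles are complementary: θ_B' = 90° − θ_B = 90° − 56.61° = 33.39°.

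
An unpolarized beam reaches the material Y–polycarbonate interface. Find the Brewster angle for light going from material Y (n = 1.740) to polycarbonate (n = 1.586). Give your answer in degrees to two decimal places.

θ_B ≈ 42.35°

Here n₂/n₁ = 1.586/1.740 = 0.9115, and Brewster's law gives tan θ_B = n₂/n₁.
θ_B = arctan(0.9115) = 42.35°.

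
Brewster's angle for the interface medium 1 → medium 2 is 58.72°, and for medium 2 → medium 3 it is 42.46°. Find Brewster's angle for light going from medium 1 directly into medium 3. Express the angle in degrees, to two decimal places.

tan θ_B(1→2) = n₂/n₁ = tan 58.72° = 1.6460.
tan θ_B(2→3) = n₃/n₂ = tan 42.46° = 0.9150.
So n₃/n₁ = (n₂/n₁)(n₃/n₂) = 1.6460 × 0.9150 = 1.5062.
θ_B(1→3) = arctan(1.5062) = 56.42°.

θ_B ≈ 56.42°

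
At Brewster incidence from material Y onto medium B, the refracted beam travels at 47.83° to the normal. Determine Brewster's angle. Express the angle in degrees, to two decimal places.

Brewster's condition makes the reflected and refracted beams perpendicular: θ_B + θ_t = 90°.
θ_B = 90° − 47.83° = 42.17°.

θ_B ≈ 42.17°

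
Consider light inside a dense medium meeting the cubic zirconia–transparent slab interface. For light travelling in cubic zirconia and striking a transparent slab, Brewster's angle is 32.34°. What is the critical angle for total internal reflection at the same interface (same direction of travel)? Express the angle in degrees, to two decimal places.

From Brewster, n₂/n₁ = tan θ_B = tan 32.34° = 0.6332.
Then sin θ_c = n₂/n₁ = 0.6332, so θ_c = arcsin 0.6332 = 39.28°.

θ_c ≈ 39.28°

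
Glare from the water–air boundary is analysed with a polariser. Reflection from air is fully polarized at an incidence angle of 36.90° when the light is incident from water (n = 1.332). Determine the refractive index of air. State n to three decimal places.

At the polarizing angle, tan θ_B = n₂/n₁ with n₁ on the incident side (water) and n₂ on the transmitted side (air).
n₂ = n₁ tan θ_B = 1.332 × tan 36.90° = 1.000.

n ≈ 1.000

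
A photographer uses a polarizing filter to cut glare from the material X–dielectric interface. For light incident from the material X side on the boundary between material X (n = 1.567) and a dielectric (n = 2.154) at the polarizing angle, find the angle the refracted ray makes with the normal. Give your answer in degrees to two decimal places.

θ_t ≈ 36.04°

tan θ_B = n₂/n₁ = 2.154/1.567 = 1.3746, so θ_B = 53.96°.
At Brewster's angle the reflected and refracted rays are perpendicular, so θ_t = 90° − θ_B = 90° − 53.96° = 36.04°.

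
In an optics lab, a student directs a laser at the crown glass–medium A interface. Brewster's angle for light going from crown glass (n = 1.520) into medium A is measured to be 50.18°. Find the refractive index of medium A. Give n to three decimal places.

n ≈ 1.823

Full polarization of the reflected beam means tan θ_B = n₂/n₁, where n₁ is the incident medium (crown glass).
n₂ = n₁ tan θ_B = 1.520 × tan 50.18° = 1.823.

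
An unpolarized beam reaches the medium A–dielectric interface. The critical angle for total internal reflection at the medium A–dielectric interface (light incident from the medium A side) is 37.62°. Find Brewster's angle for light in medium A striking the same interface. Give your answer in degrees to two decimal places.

θ_B ≈ 31.40°

n₂/n₁ = sin θ_c = sin 37.62° = 0.6104.
tan θ_B equals the same ratio, so θ_B = arctan(0.6104) = 31.40°.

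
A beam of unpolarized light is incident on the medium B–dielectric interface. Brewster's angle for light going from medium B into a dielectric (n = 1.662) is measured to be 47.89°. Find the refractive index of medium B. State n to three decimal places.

n ≈ 1.502

Brewster's law: tan θ_B = n₂/n₁ (light incident in medium B, refracted into a dielectric).
n₁ = n₂ / tan θ_B = 1.662 / tan 47.89° = 1.502.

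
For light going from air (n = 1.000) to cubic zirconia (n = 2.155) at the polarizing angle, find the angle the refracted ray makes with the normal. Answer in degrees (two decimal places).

θ_t ≈ 24.89°

First find Brewster's angle: tan θ_B = 2.155/1.000 = 2.1550, giving θ_B = 65.11°.
The refracted ray is perpendicular to the reflected ray, so θ_t = 90° − θ_B = 24.89°.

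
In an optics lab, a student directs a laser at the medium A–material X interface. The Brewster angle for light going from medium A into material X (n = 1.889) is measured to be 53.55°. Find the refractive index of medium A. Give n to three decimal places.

n ≈ 1.395

At the Brewster angle, tan θ_B = n₂/n₁ with n₁ on the incident side (medium A) and n₂ on the transmitted side (material X).
n₁ = n₂ / tan θ_B = 1.889 / tan 53.55° = 1.395.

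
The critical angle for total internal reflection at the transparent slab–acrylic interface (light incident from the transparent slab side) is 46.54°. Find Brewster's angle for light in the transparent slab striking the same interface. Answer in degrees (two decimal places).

At the critical angle sin θ_c = n₂/n₁, giving n₂/n₁ = sin 46.54° = 0.7259.
Then tan θ_B = n₂/n₁ = 0.7259, so θ_B = arctan 0.7259 = 35.97°.

θ_B ≈ 35.97°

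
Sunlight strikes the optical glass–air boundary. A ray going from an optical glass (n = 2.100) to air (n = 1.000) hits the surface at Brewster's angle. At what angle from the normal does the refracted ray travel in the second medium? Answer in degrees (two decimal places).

θ_t ≈ 64.54°

First find Brewster's angle: tan θ_B = 1.000/2.100 = 0.4762, giving θ_B = 25.46°.
The refracted ray is perpendicular to the reflected ray, so θ_t = 90° − θ_B = 64.54°.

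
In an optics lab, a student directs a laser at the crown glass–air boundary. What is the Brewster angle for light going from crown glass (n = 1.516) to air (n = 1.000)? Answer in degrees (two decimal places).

θ_B ≈ 33.41°

tan θ_B = n₂/n₁ = 1.000/1.516 = 0.6596.
θ_B = arctan(0.6596) = 33.41°.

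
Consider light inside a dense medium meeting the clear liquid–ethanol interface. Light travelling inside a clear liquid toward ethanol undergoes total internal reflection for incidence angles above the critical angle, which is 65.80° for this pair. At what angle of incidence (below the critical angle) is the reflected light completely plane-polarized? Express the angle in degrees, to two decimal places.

θ_B ≈ 42.37°

sin θ_c = n₂/n₁, so n₂/n₁ = sin 65.80° = 0.9121.
Brewster: tan θ_B = n₂/n₁ = 0.9121.
θ_B = arctan(0.9121) = 42.37°.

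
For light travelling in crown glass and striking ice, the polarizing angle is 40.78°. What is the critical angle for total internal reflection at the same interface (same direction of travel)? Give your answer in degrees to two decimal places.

From Brewster, n₂/n₁ = tan θ_B = tan 40.78° = 0.8626.
Then sin θ_c = n₂/n₁ = 0.8626, so θ_c = arcsin 0.8626 = 59.61°.

θ_c ≈ 59.61°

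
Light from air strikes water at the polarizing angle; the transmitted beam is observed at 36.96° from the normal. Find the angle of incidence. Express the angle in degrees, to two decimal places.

At Brewster's angle the reflected and refracted rays are perpendicular, so θ_B + θ_t = 90°.
θ_B = 90° − 36.96° = 53.04°.

θ_B ≈ 53.04°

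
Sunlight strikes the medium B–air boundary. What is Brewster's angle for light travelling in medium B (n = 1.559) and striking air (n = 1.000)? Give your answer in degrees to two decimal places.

tan θ_B = n₂/n₁ = 1.000/1.559 = 0.6414.
θ_B = arctan(0.6414) = 32.68°.

θ_B ≈ 32.68°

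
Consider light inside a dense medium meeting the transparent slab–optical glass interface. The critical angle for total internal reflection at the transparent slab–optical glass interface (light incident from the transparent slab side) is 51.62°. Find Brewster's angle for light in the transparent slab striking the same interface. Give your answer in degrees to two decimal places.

At the critical angle sin θ_c = n₂/n₁, giving n₂/n₁ = sin 51.62° = 0.7839.
Then tan θ_B = n₂/n₁ = 0.7839, so θ_B = arctan 0.7839 = 38.09°.

θ_B ≈ 38.09°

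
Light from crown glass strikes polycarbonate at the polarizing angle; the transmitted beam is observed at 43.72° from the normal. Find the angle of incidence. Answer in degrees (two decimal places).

θ_B ≈ 46.28°

Since the reflected and refracted rays are at right angles at the polarizing angle, θ_B + θ_t = 90°.
θ_B = 90° − 43.72° = 46.28°.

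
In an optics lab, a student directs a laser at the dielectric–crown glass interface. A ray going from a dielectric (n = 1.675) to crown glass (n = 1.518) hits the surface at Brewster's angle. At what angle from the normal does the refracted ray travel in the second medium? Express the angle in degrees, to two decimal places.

θ_t ≈ 47.81°

First find Brewster's angle: tan θ_B = 1.518/1.675 = 0.9063, giving θ_B = 42.19°.
Since θ_B + θ_t = 90° at Brewster incidence, θ_t = 90° − 42.19° = 47.81°.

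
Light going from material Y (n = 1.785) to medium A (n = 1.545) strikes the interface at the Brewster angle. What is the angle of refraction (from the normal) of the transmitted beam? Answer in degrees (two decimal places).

θ_t ≈ 49.12°

First find Brewster's angle: tan θ_B = 1.545/1.785 = 0.8655, giving θ_B = 40.88°.
At Brewster's angle the reflected and refracted rays are perpendicular, so θ_t = 90° − θ_B = 90° − 40.88° = 49.12°.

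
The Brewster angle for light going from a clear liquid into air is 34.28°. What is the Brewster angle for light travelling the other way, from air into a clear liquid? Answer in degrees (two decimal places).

tan θ_B' = n₁/n₂ = 1/tan θ_B, so θ_B' = 90° − θ_B.
θ_B' = 90° − 34.28° = 55.72°.

θ_B' ≈ 55.72°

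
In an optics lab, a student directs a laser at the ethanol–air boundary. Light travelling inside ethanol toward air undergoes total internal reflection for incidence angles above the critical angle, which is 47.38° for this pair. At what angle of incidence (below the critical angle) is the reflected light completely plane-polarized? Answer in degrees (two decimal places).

θ_B ≈ 36.35°

sin θ_c = n₂/n₁, so n₂/n₁ = sin 47.38° = 0.7359.
Brewster: tan θ_B = n₂/n₁ = 0.7359.
θ_B = arctan(0.7359) = 36.35°.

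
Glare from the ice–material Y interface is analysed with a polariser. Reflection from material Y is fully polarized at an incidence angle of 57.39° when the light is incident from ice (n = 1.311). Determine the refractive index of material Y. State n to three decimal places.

n ≈ 2.049

Brewster's law: tan θ_B = n₂/n₁ (light incident in ice, refracted into material Y).
n₂ = n₁ tan θ_B = 1.311 × tan 57.39° = 2.049.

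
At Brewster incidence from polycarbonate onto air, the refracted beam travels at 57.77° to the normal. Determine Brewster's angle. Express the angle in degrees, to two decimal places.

θ_B ≈ 32.23°

Since the reflected and refracted rays are at right angles at the polarizing angle, θ_B + θ_t = 90°.
So θ_B = 90° − θ_t = 90° − 57.77° = 32.23°.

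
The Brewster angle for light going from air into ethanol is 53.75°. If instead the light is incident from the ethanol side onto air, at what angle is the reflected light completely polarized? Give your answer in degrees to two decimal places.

The two Brewster angles are complementary: θ_B' = 90° − θ_B = 90° − 53.75° = 36.25°.

θ_B' ≈ 36.25°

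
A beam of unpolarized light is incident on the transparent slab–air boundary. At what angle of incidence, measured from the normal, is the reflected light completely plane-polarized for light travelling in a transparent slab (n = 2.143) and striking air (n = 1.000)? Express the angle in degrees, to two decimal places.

θ_B ≈ 25.02°

Here n₂/n₁ = 1.000/2.143 = 0.4666, and Brewster's law gives tan θ_B = n₂/n₁.
θ_B = arctan(0.4666) = 25.02°.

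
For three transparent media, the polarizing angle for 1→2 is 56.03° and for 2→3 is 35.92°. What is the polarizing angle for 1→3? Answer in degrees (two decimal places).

Each Brewster angle gives a ratio: n₂/n₁ = tan 56.03° = 1.4842, n₃/n₂ = tan 35.92° = 0.7244.
Multiplying, n₃/n₁ = 1.4842 × 0.7244 = 1.0752, and θ_B(1→3) = arctan 1.0752 = 47.08°.

θ_B ≈ 47.08°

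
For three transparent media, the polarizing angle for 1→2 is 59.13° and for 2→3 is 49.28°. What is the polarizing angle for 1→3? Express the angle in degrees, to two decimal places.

tan θ_B(1→2) = n₂/n₁ = tan 59.13° = 1.6729.
tan θ_B(2→3) = n₃/n₂ = tan 49.28° = 1.1618.
Multiplying, n₃/n₁ = 1.6729 × 1.1618 = 1.9435, and θ_B(1→3) = arctan 1.9435 = 62.77°.

θ_B ≈ 62.77°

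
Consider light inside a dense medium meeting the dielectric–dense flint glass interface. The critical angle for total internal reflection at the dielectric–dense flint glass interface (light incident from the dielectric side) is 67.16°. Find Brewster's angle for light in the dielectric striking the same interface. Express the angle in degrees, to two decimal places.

At the critical angle sin θ_c = n₂/n₁, giving n₂/n₁ = sin 67.16° = 0.9216.
Then tan θ_B = n₂/n₁ = 0.9216, so θ_B = arctan 0.9216 = 42.66°.

θ_B ≈ 42.66°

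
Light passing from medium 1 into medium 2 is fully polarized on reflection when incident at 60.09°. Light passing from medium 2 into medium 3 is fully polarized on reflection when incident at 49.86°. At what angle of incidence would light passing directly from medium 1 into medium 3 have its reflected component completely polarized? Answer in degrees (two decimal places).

θ_B ≈ 64.12°

tan θ_B(1→2) = n₂/n₁ = tan 60.09° = 1.7384.
tan θ_B(2→3) = n₃/n₂ = tan 49.86° = 1.1859.
Multiplying, n₃/n₁ = 1.7384 × 1.1859 = 2.0614, and θ_B(1→3) = arctan 2.0614 = 64.12°.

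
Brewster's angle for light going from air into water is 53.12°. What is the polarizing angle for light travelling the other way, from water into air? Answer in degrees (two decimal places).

Reversing the direction swaps n₁ and n₂, so tan θ_B' = 1/tan θ_B and θ_B' = 90° − θ_B.
Hence θ_B' = 90° − 53.12° = 36.88°.

θ_B' ≈ 36.88°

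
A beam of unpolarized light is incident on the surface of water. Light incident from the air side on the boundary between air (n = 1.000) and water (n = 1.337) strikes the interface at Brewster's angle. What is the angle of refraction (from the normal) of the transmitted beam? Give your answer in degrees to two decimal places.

θ_B = arctan(n₂/n₁) = arctan(1.337/1.000) = 53.21°.
Since θ_B + θ_t = 90° at Brewster incidence, θ_t = 90° − 53.21° = 36.79°.

θ_t ≈ 36.79°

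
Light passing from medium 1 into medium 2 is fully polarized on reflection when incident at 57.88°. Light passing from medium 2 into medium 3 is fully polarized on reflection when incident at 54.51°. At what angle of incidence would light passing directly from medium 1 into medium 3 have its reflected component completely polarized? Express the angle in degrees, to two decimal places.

θ_B ≈ 65.89°

tan θ_B(1→2) = n₂/n₁ = tan 57.88° = 1.5929.
tan θ_B(2→3) = n₃/n₂ = tan 54.51° = 1.4025.
So n₃/n₁ = (n₂/n₁)(n₃/n₂) = 1.5929 × 1.4025 = 2.2340.
θ_B(1→3) = arctan(2.2340) = 65.89°.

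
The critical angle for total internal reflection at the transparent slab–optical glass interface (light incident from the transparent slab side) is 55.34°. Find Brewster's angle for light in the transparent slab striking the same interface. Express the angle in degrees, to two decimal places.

θ_B ≈ 39.44°

At the critical angle sin θ_c = n₂/n₁, giving n₂/n₁ = sin 55.34° = 0.8225.
Then tan θ_B = n₂/n₁ = 0.8225, so θ_B = arctan 0.8225 = 39.44°.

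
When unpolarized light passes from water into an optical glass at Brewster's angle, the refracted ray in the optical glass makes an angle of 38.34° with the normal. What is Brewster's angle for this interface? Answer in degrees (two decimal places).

At Brewster's angle the reflected and refracted rays are perpendicular, so θ_B + θ_t = 90°.
So θ_B = 90° − θ_t = 90° − 38.34° = 51.66°.

θ_B ≈ 51.66°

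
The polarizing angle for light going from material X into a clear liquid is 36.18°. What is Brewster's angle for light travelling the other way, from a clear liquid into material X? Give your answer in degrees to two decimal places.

tan θ_B' = n₁/n₂ = 1/tan θ_B, so θ_B' = 90° − θ_B.
θ_B' = 90° − 36.18° = 53.82°.

θ_B' ≈ 53.82°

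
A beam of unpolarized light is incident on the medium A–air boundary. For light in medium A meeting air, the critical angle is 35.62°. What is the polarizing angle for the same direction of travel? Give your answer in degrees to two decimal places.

θ_B ≈ 30.22°

n₂/n₁ = sin θ_c = sin 35.62° = 0.5824.
tan θ_B equals the same ratio, so θ_B = arctan(0.5824) = 30.22°.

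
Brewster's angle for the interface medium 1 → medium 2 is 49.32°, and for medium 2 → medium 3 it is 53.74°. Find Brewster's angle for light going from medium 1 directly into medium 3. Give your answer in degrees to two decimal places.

θ_B ≈ 57.77°

tan θ_B(1→2) = n₂/n₁ = tan 49.32° = 1.1634.
tan θ_B(2→3) = n₃/n₂ = tan 53.74° = 1.3633.
n₃/n₁ = 1.5861. Then tan θ_B(1→3) = n₃/n₁, so θ_B(1→3) = arctan(1.5861) = 57.77°.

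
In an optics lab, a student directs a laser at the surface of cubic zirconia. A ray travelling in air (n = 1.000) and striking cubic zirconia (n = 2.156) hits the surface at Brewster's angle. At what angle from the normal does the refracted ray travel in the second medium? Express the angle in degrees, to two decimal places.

θ_t ≈ 24.88°

First find Brewster's angle: tan θ_B = 2.156/1.000 = 2.1560, giving θ_B = 65.12°.
At Brewster's angle the reflected and refracted rays are perpendicular, so θ_t = 90° − θ_B = 90° − 65.12° = 24.88°.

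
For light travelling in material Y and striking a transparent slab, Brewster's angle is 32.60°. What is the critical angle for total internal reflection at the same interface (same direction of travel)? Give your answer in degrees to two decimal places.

tan θ_B = n₂/n₁ = tan 32.60° = 0.6395.
Total internal reflection: sin θ_c = n₂/n₁ = 0.6395.
θ_c = arcsin(0.6395) = 39.76°.

θ_c ≈ 39.76°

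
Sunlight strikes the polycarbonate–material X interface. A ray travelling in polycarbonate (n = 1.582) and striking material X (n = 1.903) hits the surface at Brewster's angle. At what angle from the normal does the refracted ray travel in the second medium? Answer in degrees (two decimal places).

θ_B = arctan(n₂/n₁) = arctan(1.903/1.582) = 50.26°.
The refracted ray is perpendicular to the reflected ray, so θ_t = 90° − θ_B = 39.74°.

θ_t ≈ 39.74°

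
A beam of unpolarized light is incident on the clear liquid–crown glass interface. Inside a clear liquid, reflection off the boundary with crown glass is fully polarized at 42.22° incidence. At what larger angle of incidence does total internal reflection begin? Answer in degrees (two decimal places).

θ_c ≈ 65.15°

tan θ_B = n₂/n₁ = tan 42.22° = 0.9074.
Total internal reflection: sin θ_c = n₂/n₁ = 0.9074.
θ_c = arcsin(0.9074) = 65.15°.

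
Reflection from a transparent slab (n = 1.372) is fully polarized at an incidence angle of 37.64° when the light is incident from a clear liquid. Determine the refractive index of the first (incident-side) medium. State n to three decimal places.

n ≈ 1.779

Full polarization of the reflected beam means tan θ_B = n₂/n₁, where n₁ is the incident medium (a clear liquid).
n₁ = n₂ / tan θ_B = 1.372 / tan 37.64° = 1.779.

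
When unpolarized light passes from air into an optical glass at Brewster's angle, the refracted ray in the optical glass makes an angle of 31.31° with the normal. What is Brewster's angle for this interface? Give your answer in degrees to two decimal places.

Since the reflected and refracted rays are at right angles at the polarizing angle, θ_B + θ_t = 90°.
So θ_B = 90° − θ_t = 90° − 31.31° = 58.69°.

θ_B ≈ 58.69°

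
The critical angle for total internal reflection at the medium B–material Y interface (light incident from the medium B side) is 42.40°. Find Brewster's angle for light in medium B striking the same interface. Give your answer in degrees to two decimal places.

θ_B ≈ 33.99°

sin θ_c = n₂/n₁, so n₂/n₁ = sin 42.40° = 0.6743.
Brewster: tan θ_B = n₂/n₁ = 0.6743.
θ_B = arctan(0.6743) = 33.99°.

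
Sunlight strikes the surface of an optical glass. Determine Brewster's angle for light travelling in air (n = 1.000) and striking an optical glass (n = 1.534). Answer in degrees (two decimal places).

tan θ_B = n₂/n₁ = 1.534/1.000 = 1.5340. Taking the arctangent, θ_B = 56.90°.

θ_B ≈ 56.90°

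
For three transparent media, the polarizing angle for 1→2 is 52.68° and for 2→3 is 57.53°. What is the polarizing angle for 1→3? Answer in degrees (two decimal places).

tan θ_B(1→2) = n₂/n₁ = tan 52.68° = 1.3117.
tan θ_B(2→3) = n₃/n₂ = tan 57.53° = 1.5715.
Multiplying, n₃/n₁ = 1.3117 × 1.5715 = 2.0614, and θ_B(1→3) = arctan 2.0614 = 64.12°.

θ_B ≈ 64.12°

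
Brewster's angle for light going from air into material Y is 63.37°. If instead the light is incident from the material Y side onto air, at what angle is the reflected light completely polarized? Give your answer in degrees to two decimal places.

θ_B' ≈ 26.63°

The two Brewster angles are complementary: θ_B' = 90° − θ_B = 90° − 63.37° = 26.63°.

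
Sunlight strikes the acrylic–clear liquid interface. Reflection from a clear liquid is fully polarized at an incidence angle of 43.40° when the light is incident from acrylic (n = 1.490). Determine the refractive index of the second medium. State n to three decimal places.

Brewster's law: tan θ_B = n₂/n₁ (light incident in acrylic, refracted into a clear liquid).
n₂ = n₁ tan θ_B = 1.490 × tan 43.40° = 1.409.

n ≈ 1.409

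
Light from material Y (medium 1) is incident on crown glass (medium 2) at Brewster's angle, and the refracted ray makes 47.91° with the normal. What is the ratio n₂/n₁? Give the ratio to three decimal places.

n₂/n₁ ≈ 0.903

At Brewster incidence θ_B = 90° − θ_t = 90° − 47.91° = 42.09°.
Then n₂/n₁ = tan θ_B = tan 42.09° = 0.903.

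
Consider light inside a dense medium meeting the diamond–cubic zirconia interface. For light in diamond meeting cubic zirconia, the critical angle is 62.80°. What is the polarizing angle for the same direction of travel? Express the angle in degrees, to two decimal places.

θ_B ≈ 41.65°

n₂/n₁ = sin θ_c = sin 62.80° = 0.8894.
tan θ_B equals the same ratio, so θ_B = arctan(0.8894) = 41.65°.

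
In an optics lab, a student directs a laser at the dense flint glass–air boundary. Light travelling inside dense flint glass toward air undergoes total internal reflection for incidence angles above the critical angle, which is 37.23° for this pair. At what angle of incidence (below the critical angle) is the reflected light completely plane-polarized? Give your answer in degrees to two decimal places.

sin θ_c = n₂/n₁, so n₂/n₁ = sin 37.23° = 0.6050.
Brewster: tan θ_B = n₂/n₁ = 0.6050.
θ_B = arctan(0.6050) = 31.17°.

θ_B ≈ 31.17°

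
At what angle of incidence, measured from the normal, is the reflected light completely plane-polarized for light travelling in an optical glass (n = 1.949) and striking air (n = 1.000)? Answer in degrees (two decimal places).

θ_B ≈ 27.16°

Here n₂/n₁ = 1.000/1.949 = 0.5131, and Brewster's law gives tan θ_B = n₂/n₁. Taking the arctangent, θ_B = 27.16°.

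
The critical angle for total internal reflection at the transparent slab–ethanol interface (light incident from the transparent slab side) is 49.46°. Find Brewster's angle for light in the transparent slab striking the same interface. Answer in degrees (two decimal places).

n₂/n₁ = sin θ_c = sin 49.46° = 0.7600.
tan θ_B equals the same ratio, so θ_B = arctan(0.7600) = 37.23°.

θ_B ≈ 37.23°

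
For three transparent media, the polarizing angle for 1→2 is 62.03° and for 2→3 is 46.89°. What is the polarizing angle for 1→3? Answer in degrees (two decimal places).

θ_B ≈ 63.57°

n₂/n₁ = tan 62.03° = 1.8831 and n₃/n₂ = tan 46.89° = 1.0682.
So n₃/n₁ = (n₂/n₁)(n₃/n₂) = 1.8831 × 1.0682 = 2.0116.
θ_B(1→3) = arctan(2.0116) = 63.57°.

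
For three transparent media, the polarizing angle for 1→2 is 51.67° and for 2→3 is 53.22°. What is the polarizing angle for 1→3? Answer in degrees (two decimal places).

θ_B ≈ 59.42°

n₂/n₁ = tan 51.67° = 1.2649 and n₃/n₂ = tan 53.22° = 1.3377.
n₃/n₁ = 1.6920. Then tan θ_B(1→3) = n₃/n₁, so θ_B(1→3) = arctan(1.6920) = 59.42°.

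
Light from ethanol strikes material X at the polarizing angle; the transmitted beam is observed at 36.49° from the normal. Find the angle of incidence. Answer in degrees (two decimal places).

At Brewster's angle the reflected and refracted rays are perpendicular, so θ_B + θ_t = 90°.
So θ_B = 90° − θ_t = 90° − 36.49° = 53.51°.

θ_B ≈ 53.51°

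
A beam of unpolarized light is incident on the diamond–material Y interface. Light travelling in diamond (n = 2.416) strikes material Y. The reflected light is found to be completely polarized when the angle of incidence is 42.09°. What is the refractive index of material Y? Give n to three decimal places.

At Brewster's angle, tan θ_B = n₂/n₁ with n₁ on the incident side (diamond) and n₂ on the transmitted side (material Y).
n₂ = n₁ tan θ_B = 2.416 × tan 42.09° = 2.182.

n ≈ 2.182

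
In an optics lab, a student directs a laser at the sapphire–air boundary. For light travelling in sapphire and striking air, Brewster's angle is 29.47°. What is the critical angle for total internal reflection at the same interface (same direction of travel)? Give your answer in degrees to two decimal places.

θ_c ≈ 34.41°

n₂/n₁ = tan 29.47° = 0.5651; the critical angle satisfies sin θ_c = n₂/n₁.
θ_c = arcsin(0.5651) = 34.41°.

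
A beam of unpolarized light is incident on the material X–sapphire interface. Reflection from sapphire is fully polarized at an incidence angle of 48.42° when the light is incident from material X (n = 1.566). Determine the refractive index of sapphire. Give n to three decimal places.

n ≈ 1.765

Brewster's law: tan θ_B = n₂/n₁ (light incident in material X, refracted into sapphire).
n₂ = n₁ tan θ_B = 1.566 × tan 48.42° = 1.765.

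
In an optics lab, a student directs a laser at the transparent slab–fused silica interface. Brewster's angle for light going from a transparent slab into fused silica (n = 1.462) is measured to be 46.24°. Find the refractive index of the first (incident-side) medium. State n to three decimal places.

n ≈ 1.400

Full polarization of the reflected beam means tan θ_B = n₂/n₁, where n₁ is the incident medium (a transparent slab).
n₁ = n₂ / tan θ_B = 1.462 / tan 46.24° = 1.400.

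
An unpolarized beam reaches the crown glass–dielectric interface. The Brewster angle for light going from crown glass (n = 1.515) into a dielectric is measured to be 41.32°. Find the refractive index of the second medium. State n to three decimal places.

Full polarization of the reflected beam means tan θ_B = n₂/n₁, where n₁ is the incident medium (crown glass).
n₂ = n₁ tan θ_B = 1.515 × tan 41.32° = 1.332.

n ≈ 1.332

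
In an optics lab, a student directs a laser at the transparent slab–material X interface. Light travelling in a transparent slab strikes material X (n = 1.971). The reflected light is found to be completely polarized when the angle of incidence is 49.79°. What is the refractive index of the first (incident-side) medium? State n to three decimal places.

n ≈ 1.666

Full polarization of the reflected beam means tan θ_B = n₂/n₁, where n₁ is the incident medium (a transparent slab).
n₁ = n₂ / tan θ_B = 1.971 / tan 49.79° = 1.666.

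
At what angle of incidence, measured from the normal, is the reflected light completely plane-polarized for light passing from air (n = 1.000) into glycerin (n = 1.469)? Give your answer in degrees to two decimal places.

The reflected p-component vanishes when tan θ_B = n₂/n₁.
tan θ_B = n₂/n₁ = 1.469/1.000 = 1.4690. Taking the arctangent, θ_B = 55.76°.

θ_B ≈ 55.76°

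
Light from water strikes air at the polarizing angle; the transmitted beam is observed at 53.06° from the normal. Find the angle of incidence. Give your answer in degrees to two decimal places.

θ_B ≈ 36.94°

Brewster's condition makes the reflected and refracted beams perpendicular: θ_B + θ_t = 90°.
θ_B = 90° − 53.06° = 36.94°.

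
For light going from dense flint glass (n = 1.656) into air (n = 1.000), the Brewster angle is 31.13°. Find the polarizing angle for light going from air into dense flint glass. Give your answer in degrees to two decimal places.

θ_B' ≈ 58.87°

Reversing the direction swaps n₁ and n₂, so tan θ_B' = 1/tan θ_B and θ_B' = 90° − θ_B.
Hence θ_B' = 90° − 31.13° = 58.87°.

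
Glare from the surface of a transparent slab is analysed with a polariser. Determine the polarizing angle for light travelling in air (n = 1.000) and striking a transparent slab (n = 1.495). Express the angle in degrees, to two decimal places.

tan θ_B = n₂/n₁ = 1.495/1.000 = 1.4950.
So θ_B = arctan 1.4950 = 56.22°.

θ_B ≈ 56.22°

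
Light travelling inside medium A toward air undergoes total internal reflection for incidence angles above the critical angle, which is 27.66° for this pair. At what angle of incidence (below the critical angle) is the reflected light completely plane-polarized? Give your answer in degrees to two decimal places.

θ_B ≈ 24.90°

At the critical angle sin θ_c = n₂/n₁, giving n₂/n₁ = sin 27.66° = 0.4642.
Then tan θ_B = n₂/n₁ = 0.4642, so θ_B = arctan 0.4642 = 24.90°.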